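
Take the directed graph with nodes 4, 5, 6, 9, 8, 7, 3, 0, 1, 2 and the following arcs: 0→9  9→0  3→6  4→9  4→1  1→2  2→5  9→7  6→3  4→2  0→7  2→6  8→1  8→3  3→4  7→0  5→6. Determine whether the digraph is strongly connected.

No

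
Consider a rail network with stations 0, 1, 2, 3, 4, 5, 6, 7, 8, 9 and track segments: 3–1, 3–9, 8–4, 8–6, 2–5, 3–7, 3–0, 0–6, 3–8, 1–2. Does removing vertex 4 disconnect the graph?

Deleting 4 leaves 1 component (was 1), so 4 is not a cut vertex.

No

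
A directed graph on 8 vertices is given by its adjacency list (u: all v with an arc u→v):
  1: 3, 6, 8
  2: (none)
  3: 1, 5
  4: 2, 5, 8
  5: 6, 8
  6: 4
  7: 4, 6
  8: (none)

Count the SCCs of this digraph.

5

{4, 5, 6} are all mutually reachable — one SCC of size 3.
{1, 3} are all mutually reachable — one SCC of size 2.
{7} is an SCC by itself.
{2} is an SCC by itself.
{8} is an SCC by itself.
That gives 5 strongly connected components.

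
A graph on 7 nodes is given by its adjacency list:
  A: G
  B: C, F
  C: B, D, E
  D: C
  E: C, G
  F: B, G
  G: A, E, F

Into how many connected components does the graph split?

1

Starting from A we can reach A, B, C, D, E, F, G. That is one component of size 7.
Total: 1 component.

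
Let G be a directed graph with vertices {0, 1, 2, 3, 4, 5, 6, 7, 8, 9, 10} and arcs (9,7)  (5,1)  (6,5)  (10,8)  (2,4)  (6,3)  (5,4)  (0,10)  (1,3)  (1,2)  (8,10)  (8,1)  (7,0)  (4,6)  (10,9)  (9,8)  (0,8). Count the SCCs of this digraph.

3

{0, 7, 8, 9, 10} are all mutually reachable — one SCC of size 5.
{1, 2, 4, 5, 6} are all mutually reachable — one SCC of size 5.
{3} is an SCC by itself.
That gives 3 strongly connected components.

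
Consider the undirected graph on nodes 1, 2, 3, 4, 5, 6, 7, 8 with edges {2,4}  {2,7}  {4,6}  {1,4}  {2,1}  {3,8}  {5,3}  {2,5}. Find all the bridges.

2-5, 2-7, 3-5, 3-8, 4-6

The edges on the cycle 2-1-4-2 are not bridges since each lies on that cycle.
But removing 4-6 disconnects 4 from 6; removing 5-2 disconnects 5 from 2; removing 2-7 disconnects 2 from 7; removing 3-5 disconnects 3 from 5 — these are bridges.
In total 5 edges are bridges.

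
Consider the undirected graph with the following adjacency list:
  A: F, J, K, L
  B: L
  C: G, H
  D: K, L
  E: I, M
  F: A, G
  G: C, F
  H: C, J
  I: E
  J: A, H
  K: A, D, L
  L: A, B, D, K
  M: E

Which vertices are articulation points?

Removing A increases the component count from 2 to 3, so A is a cut vertex.
Removing E increases the component count from 2 to 3, so E is a cut vertex.
Removing L increases the component count from 2 to 3, so L is a cut vertex.
By contrast removing G leaves 2 components; it is not a cut vertex. No other vertex is a cut vertex either.

A, E, L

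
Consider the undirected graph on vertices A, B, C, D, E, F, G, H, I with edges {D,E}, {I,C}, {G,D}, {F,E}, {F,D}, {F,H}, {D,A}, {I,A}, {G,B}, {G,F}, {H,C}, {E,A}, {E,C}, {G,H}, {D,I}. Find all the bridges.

B-G

The edges on the cycle D-I-C-E-D are not bridges since each lies on that cycle.
But removing G - B disconnects G from B — this is a bridge.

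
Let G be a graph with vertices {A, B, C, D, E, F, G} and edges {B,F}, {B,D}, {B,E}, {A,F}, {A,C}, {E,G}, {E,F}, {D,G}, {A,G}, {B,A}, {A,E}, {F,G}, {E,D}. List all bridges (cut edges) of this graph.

The edges on the cycle E-D-G-E are not bridges since each lies on that cycle.
But removing C–A disconnects C from A — this is a bridge.

A-C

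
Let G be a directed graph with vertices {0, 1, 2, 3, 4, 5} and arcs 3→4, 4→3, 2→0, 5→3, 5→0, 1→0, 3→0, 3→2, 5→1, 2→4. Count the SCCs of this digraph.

4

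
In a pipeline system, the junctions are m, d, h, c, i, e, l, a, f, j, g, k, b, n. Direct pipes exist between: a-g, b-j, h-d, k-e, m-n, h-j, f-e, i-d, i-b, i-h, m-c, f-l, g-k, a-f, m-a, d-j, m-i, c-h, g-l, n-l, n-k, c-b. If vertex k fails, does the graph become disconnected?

Deleting k leaves 1 component (was 1) (its neighbors e, g, n remain connected to each other), so k is not a cut vertex.

No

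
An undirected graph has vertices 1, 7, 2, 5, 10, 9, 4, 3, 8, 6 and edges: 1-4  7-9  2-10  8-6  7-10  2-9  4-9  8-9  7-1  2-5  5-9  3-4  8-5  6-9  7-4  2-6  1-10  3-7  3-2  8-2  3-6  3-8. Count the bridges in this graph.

The edges on the cycle 3-8-5-2-3 are not bridges since each lies on that cycle.
Every edge lies on some cycle, so there are no bridges.

0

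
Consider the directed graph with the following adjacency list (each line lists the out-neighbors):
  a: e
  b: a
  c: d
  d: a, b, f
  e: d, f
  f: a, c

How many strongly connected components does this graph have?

1

{a, b, c, d, e, f} are all mutually reachable — one SCC of size 6.
That gives 1 strongly connected component.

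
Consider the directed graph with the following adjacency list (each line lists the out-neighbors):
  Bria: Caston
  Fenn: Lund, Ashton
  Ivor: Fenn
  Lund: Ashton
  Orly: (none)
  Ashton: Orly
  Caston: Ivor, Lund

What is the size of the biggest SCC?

1

{Orly} is an SCC by itself.
{Ivor} is an SCC by itself.
{Caston} is an SCC by itself.
{Ashton} is an SCC by itself.
{Fenn} is an SCC by itself.
(and 2 more singleton SCCs)
The largest has 1 vertex.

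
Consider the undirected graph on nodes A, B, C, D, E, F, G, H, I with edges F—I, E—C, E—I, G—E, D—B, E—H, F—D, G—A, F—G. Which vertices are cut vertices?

D, E, F, G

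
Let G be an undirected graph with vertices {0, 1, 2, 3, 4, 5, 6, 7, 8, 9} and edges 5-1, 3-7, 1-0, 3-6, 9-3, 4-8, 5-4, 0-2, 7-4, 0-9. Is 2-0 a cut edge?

Yes

Removing 2-0 leaves no path between 2 and 0: the component count goes from 1 to 2. So it is a bridge.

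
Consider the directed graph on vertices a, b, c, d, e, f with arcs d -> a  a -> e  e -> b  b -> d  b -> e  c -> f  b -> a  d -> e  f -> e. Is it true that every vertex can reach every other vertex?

No

There is no directed path from a to c, so the graph is not strongly connected.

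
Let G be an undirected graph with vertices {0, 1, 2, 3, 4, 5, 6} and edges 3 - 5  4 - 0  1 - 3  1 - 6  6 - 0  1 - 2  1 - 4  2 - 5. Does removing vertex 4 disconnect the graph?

Deleting 4 leaves 1 component (was 1) (its neighbors 0, 1 remain connected to each other), so 4 is not a cut vertex.

No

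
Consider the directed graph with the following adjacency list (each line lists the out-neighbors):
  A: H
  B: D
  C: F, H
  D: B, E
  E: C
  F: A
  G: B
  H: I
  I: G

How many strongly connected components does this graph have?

{A, B, C, D, E, F, G, H, I} are all mutually reachable — one SCC of size 9.
That gives 1 strongly connected component.

1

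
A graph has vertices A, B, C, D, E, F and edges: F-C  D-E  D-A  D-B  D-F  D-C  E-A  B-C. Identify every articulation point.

D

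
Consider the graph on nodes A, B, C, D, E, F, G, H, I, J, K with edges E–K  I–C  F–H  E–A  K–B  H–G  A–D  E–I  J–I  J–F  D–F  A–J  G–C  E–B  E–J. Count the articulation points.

1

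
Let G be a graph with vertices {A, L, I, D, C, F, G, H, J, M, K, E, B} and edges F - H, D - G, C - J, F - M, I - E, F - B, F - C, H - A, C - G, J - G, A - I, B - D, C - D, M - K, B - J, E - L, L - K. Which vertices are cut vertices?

Removing F increases the component count from 1 to 2, so F is a cut vertex.
By contrast removing M leaves 1 component; it is not a cut vertex. No other vertex is a cut vertex either.

F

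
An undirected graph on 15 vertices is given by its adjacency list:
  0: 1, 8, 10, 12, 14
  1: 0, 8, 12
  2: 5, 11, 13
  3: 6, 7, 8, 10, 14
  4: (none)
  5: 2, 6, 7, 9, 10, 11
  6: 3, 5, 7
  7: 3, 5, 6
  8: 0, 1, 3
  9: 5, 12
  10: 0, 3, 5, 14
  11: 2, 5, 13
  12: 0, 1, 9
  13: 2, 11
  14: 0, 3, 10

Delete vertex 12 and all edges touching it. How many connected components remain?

With 12 gone, the remaining components are: {4}; {0, 1, 2, 3, 5, 6, 7, 8, 9, 10, 11, 13, 14}.
That is 2 components.

2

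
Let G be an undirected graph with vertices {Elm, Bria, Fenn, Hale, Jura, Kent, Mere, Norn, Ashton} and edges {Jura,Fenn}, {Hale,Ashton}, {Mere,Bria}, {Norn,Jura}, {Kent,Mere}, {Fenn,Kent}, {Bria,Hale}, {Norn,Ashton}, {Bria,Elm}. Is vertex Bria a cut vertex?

Yes

Deleting Bria raises the number of components from 1 to 2, so Bria is a cut vertex.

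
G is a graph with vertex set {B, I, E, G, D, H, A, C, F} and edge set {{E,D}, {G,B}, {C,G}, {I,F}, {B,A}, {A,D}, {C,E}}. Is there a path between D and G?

From D we can reach A, B, C, D, E, G, which includes G.

Yes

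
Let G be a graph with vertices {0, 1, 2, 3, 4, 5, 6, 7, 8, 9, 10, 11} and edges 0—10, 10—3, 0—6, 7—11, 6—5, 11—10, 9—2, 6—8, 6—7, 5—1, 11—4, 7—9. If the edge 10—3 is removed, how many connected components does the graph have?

2

Before removal there is 1 component.
10—3 is a bridge — removing it separates 10's side from 3's side.
After removal: 2 components.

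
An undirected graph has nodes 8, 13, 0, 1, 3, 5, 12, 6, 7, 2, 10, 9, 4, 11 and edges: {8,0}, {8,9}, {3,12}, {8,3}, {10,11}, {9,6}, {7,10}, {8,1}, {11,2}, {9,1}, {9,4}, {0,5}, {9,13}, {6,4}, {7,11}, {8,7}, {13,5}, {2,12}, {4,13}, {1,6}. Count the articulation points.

Removing 8 increases the component count from 1 to 2, so 8 is a cut vertex.
By contrast removing 7 leaves 1 component; it is not a cut vertex. No other vertex is a cut vertex either.

1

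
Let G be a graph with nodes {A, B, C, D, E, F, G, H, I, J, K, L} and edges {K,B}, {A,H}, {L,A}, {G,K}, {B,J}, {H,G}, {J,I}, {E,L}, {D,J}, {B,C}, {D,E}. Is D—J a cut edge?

After removing D—J, the path D-E-L-A-H-G-K-B-J still connects them, so the edge is not a bridge.

No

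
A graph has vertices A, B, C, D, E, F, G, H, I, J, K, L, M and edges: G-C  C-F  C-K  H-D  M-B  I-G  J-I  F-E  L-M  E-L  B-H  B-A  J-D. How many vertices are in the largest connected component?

13

Starting from A we can reach A, B, C, D, E, F, G, H, I, J, K, L, M. That is one component of size 13.
The largest has 13 vertices.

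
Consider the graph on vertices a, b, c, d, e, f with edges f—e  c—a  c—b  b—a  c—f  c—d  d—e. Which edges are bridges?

none

The edges on the cycle c-b-a-c are not bridges since each lies on that cycle.
Every edge lies on some cycle, so there are no bridges.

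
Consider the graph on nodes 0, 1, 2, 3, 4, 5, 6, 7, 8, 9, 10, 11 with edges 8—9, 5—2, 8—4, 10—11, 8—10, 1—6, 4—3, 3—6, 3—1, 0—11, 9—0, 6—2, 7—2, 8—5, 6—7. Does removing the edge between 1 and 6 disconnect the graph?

No

After removing 1—6, the path 1-3-6 still connects them, so the edge is not a bridge.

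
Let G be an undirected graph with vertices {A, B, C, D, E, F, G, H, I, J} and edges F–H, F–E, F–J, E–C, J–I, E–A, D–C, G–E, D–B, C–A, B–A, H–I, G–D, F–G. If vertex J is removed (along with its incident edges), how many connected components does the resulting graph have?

With J gone, the remaining components are: {A, B, C, D, E, F, G, H, I}.
That is 1 component.

1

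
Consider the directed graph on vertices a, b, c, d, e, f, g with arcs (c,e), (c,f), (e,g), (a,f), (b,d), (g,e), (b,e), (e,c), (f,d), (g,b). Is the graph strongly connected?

There is no directed path from g to a, so the graph is not strongly connected.

No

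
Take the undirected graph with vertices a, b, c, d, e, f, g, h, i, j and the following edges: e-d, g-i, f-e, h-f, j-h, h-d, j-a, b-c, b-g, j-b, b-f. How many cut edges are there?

The edges on the cycle j-b-f-h-j are not bridges since each lies on that cycle.
But removing b-g disconnects b from g; removing b-c disconnects b from c; removing i-g disconnects i from g; removing a-j disconnects a from j — these are bridges.
That makes 4 bridges.

4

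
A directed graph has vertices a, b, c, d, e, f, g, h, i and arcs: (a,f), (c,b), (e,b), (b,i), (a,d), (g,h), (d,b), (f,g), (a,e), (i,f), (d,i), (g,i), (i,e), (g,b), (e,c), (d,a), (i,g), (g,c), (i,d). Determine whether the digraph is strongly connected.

No

There is no directed path from h to f, so the graph is not strongly connected.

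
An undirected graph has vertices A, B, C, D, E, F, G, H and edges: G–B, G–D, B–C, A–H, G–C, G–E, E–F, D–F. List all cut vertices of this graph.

G

Removing G increases the component count from 2 to 3, so G is a cut vertex.
By contrast removing F leaves 2 components; it is not a cut vertex. No other vertex is a cut vertex either.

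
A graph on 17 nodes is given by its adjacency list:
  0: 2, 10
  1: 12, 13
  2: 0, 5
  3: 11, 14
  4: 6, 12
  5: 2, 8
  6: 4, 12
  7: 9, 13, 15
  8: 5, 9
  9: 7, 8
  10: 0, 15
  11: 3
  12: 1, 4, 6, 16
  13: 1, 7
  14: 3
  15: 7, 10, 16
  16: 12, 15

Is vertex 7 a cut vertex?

No

Deleting 7 leaves 2 components (was 2), so 7 is not a cut vertex.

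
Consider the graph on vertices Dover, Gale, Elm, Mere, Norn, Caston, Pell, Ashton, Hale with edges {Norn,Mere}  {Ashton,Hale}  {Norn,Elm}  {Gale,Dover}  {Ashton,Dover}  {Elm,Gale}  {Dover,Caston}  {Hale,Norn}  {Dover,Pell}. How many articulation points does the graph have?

2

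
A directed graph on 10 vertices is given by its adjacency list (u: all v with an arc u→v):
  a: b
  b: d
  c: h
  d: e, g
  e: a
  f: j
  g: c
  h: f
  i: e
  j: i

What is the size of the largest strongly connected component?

{a, b, c, d, e, f, g, h, i, j} are all mutually reachable — one SCC of size 10.
The largest has 10 vertices.

10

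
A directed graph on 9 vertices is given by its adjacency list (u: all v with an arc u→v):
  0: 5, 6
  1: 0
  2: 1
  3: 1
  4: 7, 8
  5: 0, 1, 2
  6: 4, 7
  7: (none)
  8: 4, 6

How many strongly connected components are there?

4

{0, 1, 2, 5} are all mutually reachable — one SCC of size 4.
{4, 6, 8} are all mutually reachable — one SCC of size 3.
{3} is an SCC by itself.
{7} is an SCC by itself.
That gives 4 strongly connected components.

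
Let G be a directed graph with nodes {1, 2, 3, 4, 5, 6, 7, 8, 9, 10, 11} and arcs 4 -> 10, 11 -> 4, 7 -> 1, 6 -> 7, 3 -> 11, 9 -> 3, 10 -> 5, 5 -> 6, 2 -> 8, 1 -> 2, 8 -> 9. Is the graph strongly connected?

From 4 we can reach every vertex (1, 2, 3, 4, 5, 6, 7, 8, 9, 10, 11), and every vertex can reach 4 (1, 2, 3, 4, 5, 6, 7, 8, 9, 10, 11). So the whole graph is one strongly connected component.

Yes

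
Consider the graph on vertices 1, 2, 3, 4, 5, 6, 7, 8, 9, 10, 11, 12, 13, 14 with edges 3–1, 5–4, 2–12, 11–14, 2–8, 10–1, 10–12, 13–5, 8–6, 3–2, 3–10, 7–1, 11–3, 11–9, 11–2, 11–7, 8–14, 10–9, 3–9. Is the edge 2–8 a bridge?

No

After removing 2–8, the path 2-11-14-8 still connects them, so the edge is not a bridge.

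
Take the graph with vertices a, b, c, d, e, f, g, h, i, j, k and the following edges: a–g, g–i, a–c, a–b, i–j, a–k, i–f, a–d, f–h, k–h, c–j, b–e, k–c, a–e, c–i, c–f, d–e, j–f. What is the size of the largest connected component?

Starting from a we can reach a, b, c, d, e, f, g, h, i, j, k. That is one component of size 11.
The largest has 11 vertices.

11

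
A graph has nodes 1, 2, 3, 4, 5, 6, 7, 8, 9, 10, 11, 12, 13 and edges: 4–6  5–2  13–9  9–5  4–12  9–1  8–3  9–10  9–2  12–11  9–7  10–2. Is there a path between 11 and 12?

From 11 we can reach 4, 6, 11, 12, which includes 12.

Yes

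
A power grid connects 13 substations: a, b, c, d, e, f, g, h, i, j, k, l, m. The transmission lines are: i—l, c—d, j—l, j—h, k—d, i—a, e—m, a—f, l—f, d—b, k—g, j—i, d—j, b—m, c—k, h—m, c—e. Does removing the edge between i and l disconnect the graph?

No

After removing i—l, the path i-j-l still connects them, so the edge is not a bridge.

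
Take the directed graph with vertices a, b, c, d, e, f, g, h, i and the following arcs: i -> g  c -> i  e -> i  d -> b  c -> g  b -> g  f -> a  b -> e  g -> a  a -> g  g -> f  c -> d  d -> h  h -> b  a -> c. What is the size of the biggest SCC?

{a, b, c, d, e, f, g, h, i} are all mutually reachable — one SCC of size 9.
The largest has 9 vertices.

9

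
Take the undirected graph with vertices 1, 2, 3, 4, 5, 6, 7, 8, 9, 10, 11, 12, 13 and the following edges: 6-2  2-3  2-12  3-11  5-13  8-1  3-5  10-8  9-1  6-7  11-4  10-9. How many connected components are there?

Starting from 1 we can reach 1, 8, 9, 10. That is one component of size 4.
Starting from 2 we can reach 2, 3, 4, 5, 6, 7, 11, 12, 13. That is one component of size 9.
Total: 2 components.

2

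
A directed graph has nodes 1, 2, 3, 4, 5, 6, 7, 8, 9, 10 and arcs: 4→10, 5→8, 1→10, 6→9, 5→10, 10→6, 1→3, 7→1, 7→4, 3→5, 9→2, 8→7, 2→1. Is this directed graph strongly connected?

Yes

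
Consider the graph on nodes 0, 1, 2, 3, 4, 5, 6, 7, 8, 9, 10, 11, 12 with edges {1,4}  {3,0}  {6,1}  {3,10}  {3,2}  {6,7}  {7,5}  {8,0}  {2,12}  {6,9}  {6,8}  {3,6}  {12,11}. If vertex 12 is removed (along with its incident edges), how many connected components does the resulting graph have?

2

With 12 gone, the remaining components are: {11}; {0, 1, 2, 3, 4, 5, 6, 7, 8, 9, 10}.
That is 2 components.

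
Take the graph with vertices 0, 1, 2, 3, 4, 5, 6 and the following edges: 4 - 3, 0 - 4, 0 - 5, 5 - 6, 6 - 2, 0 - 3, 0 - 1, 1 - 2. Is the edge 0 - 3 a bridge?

No

After removing 0 - 3, the path 0-4-3 still connects them, so the edge is not a bridge.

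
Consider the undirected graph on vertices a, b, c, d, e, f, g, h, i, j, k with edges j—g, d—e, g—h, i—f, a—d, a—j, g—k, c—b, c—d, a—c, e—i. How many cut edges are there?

The edges on the cycle a-c-d-a are not bridges since each lies on that cycle.
But removing j—g disconnects j from g; removing c—b disconnects c from b; removing a—j disconnects a from j; removing f—i disconnects f from i — these are bridges.
In total 8 edges are bridges.

8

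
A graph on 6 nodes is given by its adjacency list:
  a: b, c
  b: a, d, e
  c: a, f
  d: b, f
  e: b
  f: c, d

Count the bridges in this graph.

1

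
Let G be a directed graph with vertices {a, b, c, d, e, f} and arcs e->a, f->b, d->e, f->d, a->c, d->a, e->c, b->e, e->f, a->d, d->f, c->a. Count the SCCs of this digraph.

1

{a, b, c, d, e, f} are all mutually reachable — one SCC of size 6.
That gives 1 strongly connected component.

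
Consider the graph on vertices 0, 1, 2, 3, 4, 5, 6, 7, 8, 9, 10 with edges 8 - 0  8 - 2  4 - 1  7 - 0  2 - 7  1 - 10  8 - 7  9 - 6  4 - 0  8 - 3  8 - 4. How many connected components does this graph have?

5 is isolated — a component by itself.
Starting from 6 we can reach 6, 9. That is one component of size 2.
Starting from 0 we can reach 0, 1, 2, 3, 4, 7, 8, 10. That is one component of size 8.
Total: 3 components.

3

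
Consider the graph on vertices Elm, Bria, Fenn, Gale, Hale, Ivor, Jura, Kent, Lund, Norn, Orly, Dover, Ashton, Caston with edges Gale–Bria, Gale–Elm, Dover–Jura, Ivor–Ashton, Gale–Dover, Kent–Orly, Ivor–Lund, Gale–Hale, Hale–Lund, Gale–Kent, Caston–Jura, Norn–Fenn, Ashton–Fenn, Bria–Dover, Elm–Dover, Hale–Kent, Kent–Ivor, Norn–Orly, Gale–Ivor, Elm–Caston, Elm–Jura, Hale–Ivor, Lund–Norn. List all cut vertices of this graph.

Removing Gale increases the component count from 1 to 2, so Gale is a cut vertex.
By contrast removing Fenn leaves 1 component; it is not a cut vertex. No other vertex is a cut vertex either.

Gale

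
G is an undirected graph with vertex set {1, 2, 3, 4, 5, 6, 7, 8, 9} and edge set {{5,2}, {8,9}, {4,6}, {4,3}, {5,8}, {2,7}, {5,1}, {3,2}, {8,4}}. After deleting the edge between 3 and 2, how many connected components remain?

1

3 and 2 are still connected via 3-4-8-5-2, so the component count stays at 1.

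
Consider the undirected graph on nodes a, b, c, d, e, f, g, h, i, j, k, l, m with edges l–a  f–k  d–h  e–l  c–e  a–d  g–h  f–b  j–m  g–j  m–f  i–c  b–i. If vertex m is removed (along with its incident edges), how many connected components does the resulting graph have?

With m gone, the remaining components are: {a, b, c, d, e, f, g, h, i, j, k, l}.
That is 1 component.

1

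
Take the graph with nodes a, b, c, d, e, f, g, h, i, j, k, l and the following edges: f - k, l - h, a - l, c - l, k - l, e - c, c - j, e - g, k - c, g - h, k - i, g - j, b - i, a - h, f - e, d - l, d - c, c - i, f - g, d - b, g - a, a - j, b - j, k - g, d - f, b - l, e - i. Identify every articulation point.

Removing f, for instance, still leaves 1 component. No single vertex removal increases the component count — the graph has no articulation points.

none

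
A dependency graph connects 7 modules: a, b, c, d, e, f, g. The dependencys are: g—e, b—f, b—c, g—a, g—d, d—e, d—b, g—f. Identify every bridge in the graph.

a-g, b-c

The edges on the cycle g-d-b-f-g are not bridges since each lies on that cycle.
But removing a—g disconnects a from g; removing b—c disconnects b from c — these are bridges.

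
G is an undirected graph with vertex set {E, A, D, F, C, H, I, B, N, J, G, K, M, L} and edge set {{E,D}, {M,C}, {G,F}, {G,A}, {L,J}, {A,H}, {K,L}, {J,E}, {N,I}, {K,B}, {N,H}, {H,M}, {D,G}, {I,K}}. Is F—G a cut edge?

Yes

Removing F—G leaves no path between F and G: the component count goes from 1 to 2. So it is a bridge.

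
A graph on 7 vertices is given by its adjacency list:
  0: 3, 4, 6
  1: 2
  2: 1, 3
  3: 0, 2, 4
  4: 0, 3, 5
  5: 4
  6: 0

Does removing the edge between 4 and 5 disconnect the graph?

Removing 4-5 leaves no path between 4 and 5: the component count goes from 1 to 2. So it is a bridge.

Yes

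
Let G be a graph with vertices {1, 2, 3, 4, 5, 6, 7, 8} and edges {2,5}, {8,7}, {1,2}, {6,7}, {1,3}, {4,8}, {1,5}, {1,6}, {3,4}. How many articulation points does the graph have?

Removing 1 increases the component count from 1 to 2, so 1 is a cut vertex.
By contrast removing 6 leaves 1 component; it is not a cut vertex. No other vertex is a cut vertex either.

1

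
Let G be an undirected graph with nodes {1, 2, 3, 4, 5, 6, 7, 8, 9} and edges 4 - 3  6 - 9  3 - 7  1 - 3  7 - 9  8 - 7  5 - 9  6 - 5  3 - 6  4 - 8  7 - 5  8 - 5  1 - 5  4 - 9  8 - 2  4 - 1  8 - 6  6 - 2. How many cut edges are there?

The edges on the cycle 4-1-3-4 are not bridges since each lies on that cycle.
Every edge lies on some cycle, so there are no bridges.

0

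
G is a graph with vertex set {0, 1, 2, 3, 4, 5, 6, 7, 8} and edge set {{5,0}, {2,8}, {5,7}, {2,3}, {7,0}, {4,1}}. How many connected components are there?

6 is isolated — a component by itself.
Starting from 1 we can reach 1, 4. That is one component of size 2.
Starting from 0 we can reach 0, 5, 7. That is one component of size 3.
Starting from 2 we can reach 2, 3, 8. That is one component of size 3.
Total: 4 components.

4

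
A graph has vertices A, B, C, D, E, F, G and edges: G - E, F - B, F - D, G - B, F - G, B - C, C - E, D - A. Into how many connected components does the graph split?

1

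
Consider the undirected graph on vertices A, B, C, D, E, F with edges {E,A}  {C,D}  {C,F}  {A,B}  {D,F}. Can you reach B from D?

No

The component containing D is {C, D, F}, and B is not in it.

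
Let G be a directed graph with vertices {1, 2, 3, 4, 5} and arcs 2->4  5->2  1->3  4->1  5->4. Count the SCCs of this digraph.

5

{5} is an SCC by itself.
{2} is an SCC by itself.
{3} is an SCC by itself.
{1} is an SCC by itself.
{4} is an SCC by itself.
That gives 5 strongly connected components.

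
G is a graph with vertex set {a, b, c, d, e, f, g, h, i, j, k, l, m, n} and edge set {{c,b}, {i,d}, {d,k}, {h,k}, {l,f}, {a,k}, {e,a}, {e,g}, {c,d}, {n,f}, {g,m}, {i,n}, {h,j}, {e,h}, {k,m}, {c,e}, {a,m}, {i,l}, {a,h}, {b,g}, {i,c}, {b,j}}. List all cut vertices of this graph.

Removing i increases the component count from 1 to 2, so i is a cut vertex.
By contrast removing l leaves 1 component; it is not a cut vertex. No other vertex is a cut vertex either.

i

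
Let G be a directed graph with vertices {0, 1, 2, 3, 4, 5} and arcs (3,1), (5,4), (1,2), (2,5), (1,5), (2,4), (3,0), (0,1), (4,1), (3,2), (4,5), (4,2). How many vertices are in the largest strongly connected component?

4

{1, 2, 4, 5} are all mutually reachable — one SCC of size 4.
{0} is an SCC by itself.
{3} is an SCC by itself.
The largest has 4 vertices.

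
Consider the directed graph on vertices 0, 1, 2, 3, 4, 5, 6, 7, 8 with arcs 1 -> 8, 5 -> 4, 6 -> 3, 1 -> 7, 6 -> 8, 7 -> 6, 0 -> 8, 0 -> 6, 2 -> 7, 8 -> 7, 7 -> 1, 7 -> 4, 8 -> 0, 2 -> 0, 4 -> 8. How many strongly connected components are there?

4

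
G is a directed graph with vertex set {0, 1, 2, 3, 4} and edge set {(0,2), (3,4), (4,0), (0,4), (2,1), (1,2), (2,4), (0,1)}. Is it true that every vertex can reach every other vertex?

No

There is no directed path from 2 to 3, so the graph is not strongly connected.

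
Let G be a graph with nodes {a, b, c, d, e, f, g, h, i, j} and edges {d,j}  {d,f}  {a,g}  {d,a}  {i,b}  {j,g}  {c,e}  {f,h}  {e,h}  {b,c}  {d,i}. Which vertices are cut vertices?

d

Removing d increases the component count from 1 to 2, so d is a cut vertex.
By contrast removing h leaves 1 component; it is not a cut vertex. No other vertex is a cut vertex either.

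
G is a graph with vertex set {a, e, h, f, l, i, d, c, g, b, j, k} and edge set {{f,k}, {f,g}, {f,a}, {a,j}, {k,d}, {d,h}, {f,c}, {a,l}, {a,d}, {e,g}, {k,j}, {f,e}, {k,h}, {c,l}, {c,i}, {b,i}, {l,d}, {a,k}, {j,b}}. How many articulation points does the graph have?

1

Removing f increases the component count from 1 to 2, so f is a cut vertex.
By contrast removing c leaves 1 component; it is not a cut vertex. No other vertex is a cut vertex either.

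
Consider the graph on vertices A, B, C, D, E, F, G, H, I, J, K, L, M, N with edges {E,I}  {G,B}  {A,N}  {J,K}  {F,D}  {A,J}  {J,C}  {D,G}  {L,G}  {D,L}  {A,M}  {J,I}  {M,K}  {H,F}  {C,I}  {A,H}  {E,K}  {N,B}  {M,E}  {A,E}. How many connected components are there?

1

Starting from A we can reach A, B, C, D, E, F, G, H, I, J, K, L, M, N. That is one component of size 14.
Total: 1 component.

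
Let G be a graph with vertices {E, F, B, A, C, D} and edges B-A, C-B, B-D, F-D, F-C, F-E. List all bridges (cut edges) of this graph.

A-B, E-F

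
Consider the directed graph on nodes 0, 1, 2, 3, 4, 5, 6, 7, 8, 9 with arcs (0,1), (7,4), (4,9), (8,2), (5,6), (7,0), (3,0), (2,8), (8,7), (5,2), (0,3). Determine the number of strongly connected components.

8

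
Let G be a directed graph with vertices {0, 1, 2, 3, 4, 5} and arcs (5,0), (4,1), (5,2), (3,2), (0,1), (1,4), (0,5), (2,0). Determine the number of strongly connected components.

3

{0, 2, 5} are all mutually reachable — one SCC of size 3.
{1, 4} are all mutually reachable — one SCC of size 2.
{3} is an SCC by itself.
That gives 3 strongly connected components.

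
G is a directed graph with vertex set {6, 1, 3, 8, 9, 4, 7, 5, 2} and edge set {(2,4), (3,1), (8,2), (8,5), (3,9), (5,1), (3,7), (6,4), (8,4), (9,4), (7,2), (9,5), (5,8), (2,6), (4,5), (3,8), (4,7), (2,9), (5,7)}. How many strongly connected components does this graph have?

3

{2, 4, 5, 6, 7, 8, 9} are all mutually reachable — one SCC of size 7.
{1} is an SCC by itself.
{3} is an SCC by itself.
That gives 3 strongly connected components.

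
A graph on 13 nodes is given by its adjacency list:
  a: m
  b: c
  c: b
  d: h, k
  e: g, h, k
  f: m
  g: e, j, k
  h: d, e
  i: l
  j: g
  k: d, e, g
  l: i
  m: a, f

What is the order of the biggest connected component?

6

Starting from b we can reach b, c. That is one component of size 2.
Starting from i we can reach i, l. That is one component of size 2.
Starting from a we can reach a, f, m. That is one component of size 3.
Starting from d we can reach d, e, g, h, j, k. That is one component of size 6.
The largest has 6 vertices.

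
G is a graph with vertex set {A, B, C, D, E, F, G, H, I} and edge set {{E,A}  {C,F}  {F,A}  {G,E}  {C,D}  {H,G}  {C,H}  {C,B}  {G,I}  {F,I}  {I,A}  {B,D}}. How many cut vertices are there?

1

Removing C increases the component count from 1 to 2, so C is a cut vertex.
By contrast removing H leaves 1 component; it is not a cut vertex. No other vertex is a cut vertex either.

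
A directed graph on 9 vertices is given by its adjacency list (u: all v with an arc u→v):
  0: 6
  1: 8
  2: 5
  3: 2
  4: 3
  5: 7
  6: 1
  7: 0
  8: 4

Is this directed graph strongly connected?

From 2 we can reach every vertex (0, 1, 2, 3, 4, 5, 6, 7, 8), and every vertex can reach 2 (0, 1, 2, 3, 4, 5, 6, 7, 8). So the whole graph is one strongly connected component.

Yes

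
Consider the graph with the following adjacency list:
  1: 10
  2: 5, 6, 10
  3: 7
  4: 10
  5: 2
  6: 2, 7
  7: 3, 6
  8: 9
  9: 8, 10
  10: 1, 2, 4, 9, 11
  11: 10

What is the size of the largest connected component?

11

Starting from 1 we can reach 1, 2, 3, 4, 5, 6, 7, 8, 9, 10, 11. That is one component of size 11.
The largest has 11 vertices.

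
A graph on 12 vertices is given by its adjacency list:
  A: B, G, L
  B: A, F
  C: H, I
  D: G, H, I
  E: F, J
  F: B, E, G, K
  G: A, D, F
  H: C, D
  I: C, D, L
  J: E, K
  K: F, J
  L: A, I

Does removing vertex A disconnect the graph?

Deleting A leaves 1 component (was 1) (its neighbors B, G, L remain connected to each other), so A is not a cut vertex.

No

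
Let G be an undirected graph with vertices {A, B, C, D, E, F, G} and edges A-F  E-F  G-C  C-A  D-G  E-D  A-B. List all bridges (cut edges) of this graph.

The edges on the cycle E-D-G-C-A-F-E are not bridges since each lies on that cycle.
But removing A-B disconnects A from B — this is a bridge.

A-B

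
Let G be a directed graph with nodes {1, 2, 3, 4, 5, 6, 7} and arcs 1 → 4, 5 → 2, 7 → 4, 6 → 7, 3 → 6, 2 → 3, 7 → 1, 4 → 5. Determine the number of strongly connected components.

{1, 2, 3, 4, 5, 6, 7} are all mutually reachable — one SCC of size 7.
That gives 1 strongly connected component.

1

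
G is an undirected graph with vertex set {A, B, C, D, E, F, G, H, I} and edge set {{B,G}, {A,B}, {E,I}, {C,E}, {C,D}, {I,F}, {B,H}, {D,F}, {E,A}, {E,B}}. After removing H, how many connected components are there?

With H gone, the remaining components are: {A, B, C, D, E, F, G, I}.
That is 1 component.

1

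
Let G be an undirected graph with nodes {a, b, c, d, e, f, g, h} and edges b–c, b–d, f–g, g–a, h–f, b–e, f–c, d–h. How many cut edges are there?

The edges on the cycle b-d-h-f-c-b are not bridges since each lies on that cycle.
But removing b–e disconnects b from e; removing f–g disconnects f from g; removing g–a disconnects g from a — these are bridges.
That makes 3 bridges.

3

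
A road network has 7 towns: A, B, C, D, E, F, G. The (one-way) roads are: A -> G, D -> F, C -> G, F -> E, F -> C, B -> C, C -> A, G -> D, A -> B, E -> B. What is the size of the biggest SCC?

{A, B, C, D, E, F, G} are all mutually reachable — one SCC of size 7.
The largest has 7 vertices.

7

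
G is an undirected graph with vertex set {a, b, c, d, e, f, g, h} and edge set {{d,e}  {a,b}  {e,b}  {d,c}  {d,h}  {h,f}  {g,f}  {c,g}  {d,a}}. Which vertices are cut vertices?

d

Removing d increases the component count from 1 to 2, so d is a cut vertex.
By contrast removing g leaves 1 component; it is not a cut vertex. No other vertex is a cut vertex either.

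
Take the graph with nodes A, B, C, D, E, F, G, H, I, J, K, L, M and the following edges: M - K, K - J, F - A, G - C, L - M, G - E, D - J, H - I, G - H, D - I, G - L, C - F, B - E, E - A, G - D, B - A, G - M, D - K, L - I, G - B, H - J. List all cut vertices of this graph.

G

Removing G increases the component count from 1 to 2, so G is a cut vertex.
By contrast removing J leaves 1 component; it is not a cut vertex. No other vertex is a cut vertex either.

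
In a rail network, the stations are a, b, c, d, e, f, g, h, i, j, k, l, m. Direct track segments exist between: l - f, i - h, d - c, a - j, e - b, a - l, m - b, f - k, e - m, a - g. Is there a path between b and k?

No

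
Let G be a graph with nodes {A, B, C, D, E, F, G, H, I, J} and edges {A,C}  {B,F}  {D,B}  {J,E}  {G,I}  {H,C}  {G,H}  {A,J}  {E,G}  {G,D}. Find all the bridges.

B-D, B-F, D-G, G-I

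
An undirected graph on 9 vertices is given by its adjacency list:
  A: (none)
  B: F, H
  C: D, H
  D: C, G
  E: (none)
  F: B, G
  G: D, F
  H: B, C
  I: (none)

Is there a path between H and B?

Yes

From H we can reach B, C, D, F, G, H, which includes B.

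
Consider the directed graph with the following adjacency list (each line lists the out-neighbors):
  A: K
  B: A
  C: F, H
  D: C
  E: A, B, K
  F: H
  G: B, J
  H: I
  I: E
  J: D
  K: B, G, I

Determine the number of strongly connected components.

1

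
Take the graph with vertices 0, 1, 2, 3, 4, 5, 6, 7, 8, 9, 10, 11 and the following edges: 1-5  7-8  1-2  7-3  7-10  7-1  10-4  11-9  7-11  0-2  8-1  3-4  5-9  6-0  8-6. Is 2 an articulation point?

No

Deleting 2 leaves 1 component (was 1) (its neighbors 0, 1 remain connected to each other), so 2 is not a cut vertex.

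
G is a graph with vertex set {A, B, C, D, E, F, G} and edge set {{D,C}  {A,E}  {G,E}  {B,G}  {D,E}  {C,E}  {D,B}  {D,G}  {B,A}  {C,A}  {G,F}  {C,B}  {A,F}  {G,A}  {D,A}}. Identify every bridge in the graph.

The edges on the cycle C-B-A-E-C are not bridges since each lies on that cycle.
Every edge lies on some cycle, so there are no bridges.

none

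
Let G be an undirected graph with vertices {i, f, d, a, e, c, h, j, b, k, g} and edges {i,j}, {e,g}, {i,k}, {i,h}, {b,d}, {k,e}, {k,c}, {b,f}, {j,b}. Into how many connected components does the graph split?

2

a is isolated — a component by itself.
Starting from b we can reach b, c, d, e, f, g, h, i, j, k. That is one component of size 10.
Total: 2 components.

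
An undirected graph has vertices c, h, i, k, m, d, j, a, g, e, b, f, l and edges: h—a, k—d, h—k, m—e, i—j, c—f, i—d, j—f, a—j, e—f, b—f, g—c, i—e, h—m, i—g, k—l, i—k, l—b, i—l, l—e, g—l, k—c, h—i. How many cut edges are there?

The edges on the cycle i-g-c-f-e-l-i are not bridges since each lies on that cycle.
Every edge lies on some cycle, so there are no bridges.

0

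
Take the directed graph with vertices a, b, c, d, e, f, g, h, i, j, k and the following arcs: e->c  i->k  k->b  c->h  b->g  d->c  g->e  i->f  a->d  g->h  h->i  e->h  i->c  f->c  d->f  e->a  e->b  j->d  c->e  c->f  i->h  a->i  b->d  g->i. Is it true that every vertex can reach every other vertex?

No

There is no directed path from g to j, so the graph is not strongly connected.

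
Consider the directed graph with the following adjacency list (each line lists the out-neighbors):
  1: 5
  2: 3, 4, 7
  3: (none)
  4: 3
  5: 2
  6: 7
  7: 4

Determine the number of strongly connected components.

{4} is an SCC by itself.
{6} is an SCC by itself.
{2} is an SCC by itself.
{5} is an SCC by itself.
{7} is an SCC by itself.
(and 2 more singleton SCCs)
That gives 7 strongly connected components.

7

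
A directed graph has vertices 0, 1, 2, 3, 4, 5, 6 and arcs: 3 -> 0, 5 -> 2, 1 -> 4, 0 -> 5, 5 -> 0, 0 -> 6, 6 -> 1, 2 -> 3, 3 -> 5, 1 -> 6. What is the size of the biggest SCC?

{0, 2, 3, 5} are all mutually reachable — one SCC of size 4.
{1, 6} are all mutually reachable — one SCC of size 2.
{4} is an SCC by itself.
The largest has 4 vertices.

4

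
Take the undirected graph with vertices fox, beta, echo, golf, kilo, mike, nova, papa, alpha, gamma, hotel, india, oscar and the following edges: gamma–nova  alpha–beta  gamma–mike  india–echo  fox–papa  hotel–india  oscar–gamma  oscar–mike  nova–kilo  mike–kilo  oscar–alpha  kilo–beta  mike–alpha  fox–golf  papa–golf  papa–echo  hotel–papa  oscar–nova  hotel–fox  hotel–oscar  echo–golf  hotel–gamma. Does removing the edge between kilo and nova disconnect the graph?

No

After removing kilo–nova, the path kilo-mike-oscar-nova still connects them, so the edge is not a bridge.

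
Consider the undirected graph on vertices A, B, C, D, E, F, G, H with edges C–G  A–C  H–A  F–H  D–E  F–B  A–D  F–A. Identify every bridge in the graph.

The edges on the cycle F-H-A-F are not bridges since each lies on that cycle.
But removing F–B disconnects F from B; removing A–D disconnects A from D; removing A–C disconnects A from C; removing D–E disconnects D from E — these are bridges.
In total 5 edges are bridges.

A-C, A-D, B-F, C-G, D-E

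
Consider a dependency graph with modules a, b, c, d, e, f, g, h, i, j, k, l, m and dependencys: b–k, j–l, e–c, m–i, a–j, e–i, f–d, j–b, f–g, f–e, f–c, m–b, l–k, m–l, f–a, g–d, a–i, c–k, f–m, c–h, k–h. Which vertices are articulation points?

Removing f increases the component count from 1 to 2, so f is a cut vertex.
By contrast removing k leaves 1 component; it is not a cut vertex. No other vertex is a cut vertex either.

f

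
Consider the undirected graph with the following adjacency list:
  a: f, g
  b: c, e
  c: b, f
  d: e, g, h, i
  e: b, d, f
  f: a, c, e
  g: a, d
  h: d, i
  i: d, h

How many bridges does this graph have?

The edges on the cycle d-h-i-d are not bridges since each lies on that cycle.
Every edge lies on some cycle, so there are no bridges.

0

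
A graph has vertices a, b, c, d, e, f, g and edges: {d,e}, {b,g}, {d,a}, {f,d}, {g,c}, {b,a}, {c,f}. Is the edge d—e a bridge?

Yes

Removing d—e leaves no path between d and e: the component count goes from 1 to 2. So it is a bridge.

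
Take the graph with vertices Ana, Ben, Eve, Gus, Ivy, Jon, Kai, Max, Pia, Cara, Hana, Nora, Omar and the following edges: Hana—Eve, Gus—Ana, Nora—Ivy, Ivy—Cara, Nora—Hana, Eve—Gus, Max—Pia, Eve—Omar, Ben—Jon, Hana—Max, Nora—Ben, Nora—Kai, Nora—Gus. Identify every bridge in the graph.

Ana-Gus, Ben-Jon, Ben-Nora, Cara-Ivy, Eve-Omar, Hana-Max, Ivy-Nora, Kai-Nora, Max-Pia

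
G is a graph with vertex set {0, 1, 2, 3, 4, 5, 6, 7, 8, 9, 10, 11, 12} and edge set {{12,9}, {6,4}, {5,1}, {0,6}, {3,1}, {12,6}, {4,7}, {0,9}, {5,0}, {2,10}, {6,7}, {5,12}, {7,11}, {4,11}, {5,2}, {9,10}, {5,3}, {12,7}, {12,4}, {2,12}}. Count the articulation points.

1

Removing 5 increases the component count from 2 to 3, so 5 is a cut vertex.
By contrast removing 10 leaves 2 components; it is not a cut vertex. No other vertex is a cut vertex either.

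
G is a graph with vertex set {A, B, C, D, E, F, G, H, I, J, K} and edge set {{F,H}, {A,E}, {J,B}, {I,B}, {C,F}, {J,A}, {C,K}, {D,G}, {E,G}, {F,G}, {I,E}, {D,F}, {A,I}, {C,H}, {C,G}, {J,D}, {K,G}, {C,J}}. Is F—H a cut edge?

After removing F—H, the path F-C-H still connects them, so the edge is not a bridge.

No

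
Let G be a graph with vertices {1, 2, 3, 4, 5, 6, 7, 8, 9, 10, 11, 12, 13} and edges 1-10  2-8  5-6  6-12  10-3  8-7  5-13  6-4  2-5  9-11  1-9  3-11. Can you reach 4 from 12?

From 12 we can reach 2, 4, 5, 6, 7, 8, 12, 13, which includes 4.

Yes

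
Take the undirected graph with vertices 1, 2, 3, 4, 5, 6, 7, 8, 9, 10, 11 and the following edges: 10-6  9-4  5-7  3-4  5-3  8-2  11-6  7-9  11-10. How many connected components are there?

1 is isolated — a component by itself.
Starting from 2 we can reach 2, 8. That is one component of size 2.
Starting from 6 we can reach 6, 10, 11. That is one component of size 3.
Starting from 3 we can reach 3, 4, 5, 7, 9. That is one component of size 5.
Total: 4 components.

4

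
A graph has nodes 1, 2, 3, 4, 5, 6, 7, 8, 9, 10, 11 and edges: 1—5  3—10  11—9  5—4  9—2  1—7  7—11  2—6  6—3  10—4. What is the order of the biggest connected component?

10

8 is isolated — a component by itself.
Starting from 1 we can reach 1, 2, 3, 4, 5, 6, 7, 9, 10, 11. That is one component of size 10.
The largest has 10 vertices.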